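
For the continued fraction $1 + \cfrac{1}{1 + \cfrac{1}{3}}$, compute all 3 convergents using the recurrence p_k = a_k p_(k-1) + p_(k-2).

1/1, 2/1, 7/4

Using the convergent recurrence p_i = a_i*p_{i-1} + p_{i-2}, q_i = a_i*q_{i-1} + q_{i-2} with p_{-2}=0, p_{-1}=1, q_{-2}=1, q_{-1}=0:
  i=0: a_0=1, p_0 = 1*1 + 0 = 1, q_0 = 1*0 + 1 = 1.
  i=1: a_1=1, p_1 = 1*1 + 1 = 2, q_1 = 1*1 + 0 = 1.
  i=2: a_2=3, p_2 = 3*2 + 1 = 7, q_2 = 3*1 + 1 = 4.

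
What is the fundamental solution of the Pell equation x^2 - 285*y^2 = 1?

First expand sqrt(285) as a continued fraction. With x_i = (sqrt(285) + m_i)/d_i and (m_0, d_0) = (0, 1): a_0 = floor(sqrt(285)) = 16, since 16^2 = 256 <= 285 < 289 = 17^2.
Iterate m_{i+1} = d_i*a_i - m_i, d_{i+1} = (285 - m_{i+1}^2)/d_i, a_{i+1} = floor((a_0 + m_{i+1})/d_{i+1}):
  m_1 = 1*16 - 0 = 16, d_1 = (285 - 16^2)/1 = 29/1 = 29, a_1 = floor((16 + 16)/29) = 1.
  m_2 = 29*1 - 16 = 13, d_2 = (285 - 13^2)/29 = 116/29 = 4, a_2 = floor((16 + 13)/4) = 7.
  m_3 = 4*7 - 13 = 15, d_3 = (285 - 15^2)/4 = 60/4 = 15, a_3 = floor((16 + 15)/15) = 2.
  m_4 = 15*2 - 15 = 15, d_4 = (285 - 15^2)/15 = 60/15 = 4, a_4 = floor((16 + 15)/4) = 7.
  m_5 = 4*7 - 15 = 13, d_5 = (285 - 13^2)/4 = 116/4 = 29, a_5 = floor((16 + 13)/29) = 1.
  m_6 = 29*1 - 13 = 16, d_6 = (285 - 16^2)/29 = 29/29 = 1, a_6 = floor((16 + 16)/1) = 32.
  m_7 = 1*32 - 16 = 16, d_7 = (285 - 16^2)/1 = 29/1 = 29: (m_7, d_7) = (m_1, d_1) = (16, 29), so from here the quotients repeat a_1, ..., a_6; the period length is 6.
So sqrt(285) = [16; (1, 7, 2, 7, 1, 32)] with period length k = 6.
k is even, so the fundamental solution of x^2 - 285y^2 = 1 is (p_{k-1}, q_{k-1}) = (p_5, q_5); compute convergents through index 5.
Convergents (p_i = a_i*p_{i-1} + p_{i-2}, q_i = a_i*q_{i-1} + q_{i-2} with p_{-2}=0, p_{-1}=1, q_{-2}=1, q_{-1}=0):
  i=0: a_0=16, p_0 = 16*1 + 0 = 16, q_0 = 16*0 + 1 = 1.
  i=1: a_1=1, p_1 = 1*16 + 1 = 17, q_1 = 1*1 + 0 = 1.
  i=2: a_2=7, p_2 = 7*17 + 16 = 135, q_2 = 7*1 + 1 = 8.
  i=3: a_3=2, p_3 = 2*135 + 17 = 287, q_3 = 2*8 + 1 = 17.
  i=4: a_4=7, p_4 = 7*287 + 135 = 2144, q_4 = 7*17 + 8 = 127.
  i=5: a_5=1, p_5 = 1*2144 + 287 = 2431, q_5 = 1*127 + 17 = 144.
Check: 2431^2 - 285*144^2 = 5909761 - 5909760 = 1, so (x, y) = (2431, 144) solves the equation, and by the theorem it is the least positive solution.

(x, y) = (2431, 144)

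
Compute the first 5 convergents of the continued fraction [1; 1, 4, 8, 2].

Using the convergent recurrence p_i = a_i*p_{i-1} + p_{i-2}, q_i = a_i*q_{i-1} + q_{i-2} with p_{-2}=0, p_{-1}=1, q_{-2}=1, q_{-1}=0:
  i=0: a_0=1, p_0 = 1*1 + 0 = 1, q_0 = 1*0 + 1 = 1.
  i=1: a_1=1, p_1 = 1*1 + 1 = 2, q_1 = 1*1 + 0 = 1.
  i=2: a_2=4, p_2 = 4*2 + 1 = 9, q_2 = 4*1 + 1 = 5.
  i=3: a_3=8, p_3 = 8*9 + 2 = 74, q_3 = 8*5 + 1 = 41.
  i=4: a_4=2, p_4 = 2*74 + 9 = 157, q_4 = 2*41 + 5 = 87.

1/1, 2/1, 9/5, 74/41, 157/87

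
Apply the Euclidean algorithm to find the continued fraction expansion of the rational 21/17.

Run the Euclidean algorithm on 21 and 17; the successive quotients are the partial quotients a_0, a_1, ... (each step inverts the fractional part left over by the previous one):
  21 = 1*17 + 4, so a_0 = 1.
  17 = 4*4 + 1, so a_1 = 4.
  4 = 4*1 + 0, so a_2 = 4.
The remainder reaches 0 after 3 divisions, so the expansion has 3 partial quotients, read off in order.

[1; 4, 4]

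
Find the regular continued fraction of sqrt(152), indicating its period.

Write x_i = (sqrt(152) + m_i)/d_i with (m_0, d_0) = (0, 1). a_0 = floor(sqrt(152)) = 12, since 12^2 = 144 <= 152 < 169 = 13^2.
Iterate m_{i+1} = d_i*a_i - m_i, d_{i+1} = (152 - m_{i+1}^2)/d_i, a_{i+1} = floor((a_0 + m_{i+1})/d_{i+1}):
  m_1 = 1*12 - 0 = 12, d_1 = (152 - 12^2)/1 = 8/1 = 8, a_1 = floor((12 + 12)/8) = 3.
  m_2 = 8*3 - 12 = 12, d_2 = (152 - 12^2)/8 = 8/8 = 1, a_2 = floor((12 + 12)/1) = 24.
  m_3 = 1*24 - 12 = 12, d_3 = (152 - 12^2)/1 = 8/1 = 8: (m_3, d_3) = (m_1, d_1) = (12, 8), so from here the quotients repeat a_1, a_2; the period length is 2.
Hence the expansion of sqrt(152) is a_0 = 12 followed by the repeating block 3, 24 (period 2).

[12; (3, 24)]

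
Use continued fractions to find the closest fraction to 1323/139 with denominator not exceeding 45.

Expand x = 1323/139 as a continued fraction with the Euclidean algorithm:
  1323 = 9*139 + 72, so a_0 = 9.
  139 = 1*72 + 67, so a_1 = 1.
  72 = 1*67 + 5, so a_2 = 1.
  67 = 13*5 + 2, so a_3 = 13.
  5 = 2*2 + 1, so a_4 = 2.
  2 = 2*1 + 0, so a_5 = 2.
so x = [9; 1, 1, 13, 2, 2].
Convergents (p_i = a_i*p_{i-1} + p_{i-2}, q_i = a_i*q_{i-1} + q_{i-2} with p_{-2}=0, p_{-1}=1, q_{-2}=1, q_{-1}=0), until the denominator exceeds 45:
  i=0: a_0=9, p_0 = 9*1 + 0 = 9, q_0 = 9*0 + 1 = 1.
  i=1: a_1=1, p_1 = 1*9 + 1 = 10, q_1 = 1*1 + 0 = 1.
  i=2: a_2=1, p_2 = 1*10 + 9 = 19, q_2 = 1*1 + 1 = 2.
  i=3: a_3=13, p_3 = 13*19 + 10 = 257, q_3 = 13*2 + 1 = 27.
  i=4: a_4=2, p_4 = 2*257 + 19 = 533, q_4 = 2*27 + 2 = 56.
q_4 = 56 > 45, so the last convergent with denominator <= 45 is p_3/q_3 = 257/27.
The closest fraction with denominator <= 45 is either p_3/q_3 or the intermediate fraction (k*p_3 + p_2)/(k*q_3 + q_2) with the largest k >= 1 whose denominator stays <= 45; these approach x as k grows, and every other convergent or intermediate fraction in range is farther away.
Largest k: floor((45 - q_2)/q_3) = floor((45 - 2)/27) = 1.
That gives (1*257 + 19)/(1*27 + 2) = 276/29.
Compare the errors: |x - 257/27| = |1323*27 - 257*139|/(139*27) = 2/3753, and |x - 276/29| = |1323*29 - 276*139|/(139*29) = 3/4031.
Cross-multiplying, 2*4031 = 8062 < 11259 = 3*3753, so 2/3753 is smaller: the convergent 257/27 is closer to x than 276/29.

257/27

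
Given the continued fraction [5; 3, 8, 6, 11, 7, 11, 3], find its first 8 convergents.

Using the convergent recurrence p_i = a_i*p_{i-1} + p_{i-2}, q_i = a_i*q_{i-1} + q_{i-2} with p_{-2}=0, p_{-1}=1, q_{-2}=1, q_{-1}=0:
  i=0: a_0=5, p_0 = 5*1 + 0 = 5, q_0 = 5*0 + 1 = 1.
  i=1: a_1=3, p_1 = 3*5 + 1 = 16, q_1 = 3*1 + 0 = 3.
  i=2: a_2=8, p_2 = 8*16 + 5 = 133, q_2 = 8*3 + 1 = 25.
  i=3: a_3=6, p_3 = 6*133 + 16 = 814, q_3 = 6*25 + 3 = 153.
  i=4: a_4=11, p_4 = 11*814 + 133 = 9087, q_4 = 11*153 + 25 = 1708.
  i=5: a_5=7, p_5 = 7*9087 + 814 = 64423, q_5 = 7*1708 + 153 = 12109.
  i=6: a_6=11, p_6 = 11*64423 + 9087 = 717740, q_6 = 11*12109 + 1708 = 134907.
  i=7: a_7=3, p_7 = 3*717740 + 64423 = 2217643, q_7 = 3*134907 + 12109 = 416830.

5/1, 16/3, 133/25, 814/153, 9087/1708, 64423/12109, 717740/134907, 2217643/416830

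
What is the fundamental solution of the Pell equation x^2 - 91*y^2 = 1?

(x, y) = (1574, 165)

First expand sqrt(91) as a continued fraction. With x_i = (sqrt(91) + m_i)/d_i and (m_0, d_0) = (0, 1): a_0 = floor(sqrt(91)) = 9, since 9^2 = 81 <= 91 < 100 = 10^2.
Iterate m_{i+1} = d_i*a_i - m_i, d_{i+1} = (91 - m_{i+1}^2)/d_i, a_{i+1} = floor((a_0 + m_{i+1})/d_{i+1}):
  m_1 = 1*9 - 0 = 9, d_1 = (91 - 9^2)/1 = 10/1 = 10, a_1 = floor((9 + 9)/10) = 1.
  m_2 = 10*1 - 9 = 1, d_2 = (91 - 1^2)/10 = 90/10 = 9, a_2 = floor((9 + 1)/9) = 1.
  m_3 = 9*1 - 1 = 8, d_3 = (91 - 8^2)/9 = 27/9 = 3, a_3 = floor((9 + 8)/3) = 5.
  m_4 = 3*5 - 8 = 7, d_4 = (91 - 7^2)/3 = 42/3 = 14, a_4 = floor((9 + 7)/14) = 1.
  m_5 = 14*1 - 7 = 7, d_5 = (91 - 7^2)/14 = 42/14 = 3, a_5 = floor((9 + 7)/3) = 5.
  m_6 = 3*5 - 7 = 8, d_6 = (91 - 8^2)/3 = 27/3 = 9, a_6 = floor((9 + 8)/9) = 1.
  m_7 = 9*1 - 8 = 1, d_7 = (91 - 1^2)/9 = 90/9 = 10, a_7 = floor((9 + 1)/10) = 1.
  m_8 = 10*1 - 1 = 9, d_8 = (91 - 9^2)/10 = 10/10 = 1, a_8 = floor((9 + 9)/1) = 18.
  m_9 = 1*18 - 9 = 9, d_9 = (91 - 9^2)/1 = 10/1 = 10: (m_9, d_9) = (m_1, d_1) = (9, 10), so from here the quotients repeat a_1, ..., a_8; the period length is 8.
So sqrt(91) = [9; (1, 1, 5, 1, 5, 1, 1, 18)] with period length k = 8.
k is even, so the fundamental solution of x^2 - 91y^2 = 1 is (p_{k-1}, q_{k-1}) = (p_7, q_7); compute convergents through index 7.
Convergents (p_i = a_i*p_{i-1} + p_{i-2}, q_i = a_i*q_{i-1} + q_{i-2} with p_{-2}=0, p_{-1}=1, q_{-2}=1, q_{-1}=0):
  i=0: a_0=9, p_0 = 9*1 + 0 = 9, q_0 = 9*0 + 1 = 1.
  i=1: a_1=1, p_1 = 1*9 + 1 = 10, q_1 = 1*1 + 0 = 1.
  i=2: a_2=1, p_2 = 1*10 + 9 = 19, q_2 = 1*1 + 1 = 2.
  i=3: a_3=5, p_3 = 5*19 + 10 = 105, q_3 = 5*2 + 1 = 11.
  i=4: a_4=1, p_4 = 1*105 + 19 = 124, q_4 = 1*11 + 2 = 13.
  i=5: a_5=5, p_5 = 5*124 + 105 = 725, q_5 = 5*13 + 11 = 76.
  i=6: a_6=1, p_6 = 1*725 + 124 = 849, q_6 = 1*76 + 13 = 89.
  i=7: a_7=1, p_7 = 1*849 + 725 = 1574, q_7 = 1*89 + 76 = 165.
Check: 1574^2 - 91*165^2 = 2477476 - 2477475 = 1, so (x, y) = (1574, 165) solves the equation, and by the theorem it is the least positive solution.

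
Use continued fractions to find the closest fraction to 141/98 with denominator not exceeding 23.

Expand x = 141/98 as a continued fraction with the Euclidean algorithm:
  141 = 1*98 + 43, so a_0 = 1.
  98 = 2*43 + 12, so a_1 = 2.
  43 = 3*12 + 7, so a_2 = 3.
  12 = 1*7 + 5, so a_3 = 1.
  7 = 1*5 + 2, so a_4 = 1.
  5 = 2*2 + 1, so a_5 = 2.
  2 = 2*1 + 0, so a_6 = 2.
so x = [1; 2, 3, 1, 1, 2, 2].
Convergents (p_i = a_i*p_{i-1} + p_{i-2}, q_i = a_i*q_{i-1} + q_{i-2} with p_{-2}=0, p_{-1}=1, q_{-2}=1, q_{-1}=0), until the denominator exceeds 23:
  i=0: a_0=1, p_0 = 1*1 + 0 = 1, q_0 = 1*0 + 1 = 1.
  i=1: a_1=2, p_1 = 2*1 + 1 = 3, q_1 = 2*1 + 0 = 2.
  i=2: a_2=3, p_2 = 3*3 + 1 = 10, q_2 = 3*2 + 1 = 7.
  i=3: a_3=1, p_3 = 1*10 + 3 = 13, q_3 = 1*7 + 2 = 9.
  i=4: a_4=1, p_4 = 1*13 + 10 = 23, q_4 = 1*9 + 7 = 16.
  i=5: a_5=2, p_5 = 2*23 + 13 = 59, q_5 = 2*16 + 9 = 41.
q_5 = 41 > 23, so the last convergent with denominator <= 23 is p_4/q_4 = 23/16.
The closest fraction with denominator <= 23 is either p_4/q_4 or the intermediate fraction (k*p_4 + p_3)/(k*q_4 + q_3) with the largest k >= 1 whose denominator stays <= 23; these approach x as k grows, and every other convergent or intermediate fraction in range is farther away.
Largest k: floor((23 - q_3)/q_4) = floor((23 - 9)/16) = 0.
Since k = 0, no intermediate fraction beyond p_4/q_4 has denominator <= 23, so the convergent 23/16 is the closest (its error is |141*16 - 23*98|/(98*16) = 2/1568).

23/16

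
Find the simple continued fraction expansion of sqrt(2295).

Write x_i = (sqrt(2295) + m_i)/d_i with (m_0, d_0) = (0, 1). a_0 = floor(sqrt(2295)) = 47, since 47^2 = 2209 <= 2295 < 2304 = 48^2.
Iterate m_{i+1} = d_i*a_i - m_i, d_{i+1} = (2295 - m_{i+1}^2)/d_i, a_{i+1} = floor((a_0 + m_{i+1})/d_{i+1}):
  m_1 = 1*47 - 0 = 47, d_1 = (2295 - 47^2)/1 = 86/1 = 86, a_1 = floor((47 + 47)/86) = 1.
  m_2 = 86*1 - 47 = 39, d_2 = (2295 - 39^2)/86 = 774/86 = 9, a_2 = floor((47 + 39)/9) = 9.
  m_3 = 9*9 - 39 = 42, d_3 = (2295 - 42^2)/9 = 531/9 = 59, a_3 = floor((47 + 42)/59) = 1.
  m_4 = 59*1 - 42 = 17, d_4 = (2295 - 17^2)/59 = 2006/59 = 34, a_4 = floor((47 + 17)/34) = 1.
  m_5 = 34*1 - 17 = 17, d_5 = (2295 - 17^2)/34 = 2006/34 = 59, a_5 = floor((47 + 17)/59) = 1.
  m_6 = 59*1 - 17 = 42, d_6 = (2295 - 42^2)/59 = 531/59 = 9, a_6 = floor((47 + 42)/9) = 9.
  m_7 = 9*9 - 42 = 39, d_7 = (2295 - 39^2)/9 = 774/9 = 86, a_7 = floor((47 + 39)/86) = 1.
  m_8 = 86*1 - 39 = 47, d_8 = (2295 - 47^2)/86 = 86/86 = 1, a_8 = floor((47 + 47)/1) = 94.
  m_9 = 1*94 - 47 = 47, d_9 = (2295 - 47^2)/1 = 86/1 = 86: (m_9, d_9) = (m_1, d_1) = (47, 86), so from here the quotients repeat a_1, ..., a_8; the period length is 8.
Hence the expansion of sqrt(2295) is a_0 = 47 followed by the repeating block 1, 9, 1, 1, 1, 9, 1, 94 (period 8).

[47; (1, 9, 1, 1, 1, 9, 1, 94)]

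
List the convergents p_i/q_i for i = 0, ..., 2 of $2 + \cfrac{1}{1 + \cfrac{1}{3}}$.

2/1, 3/1, 11/4

Using the convergent recurrence p_i = a_i*p_{i-1} + p_{i-2}, q_i = a_i*q_{i-1} + q_{i-2} with p_{-2}=0, p_{-1}=1, q_{-2}=1, q_{-1}=0:
  i=0: a_0=2, p_0 = 2*1 + 0 = 2, q_0 = 2*0 + 1 = 1.
  i=1: a_1=1, p_1 = 1*2 + 1 = 3, q_1 = 1*1 + 0 = 1.
  i=2: a_2=3, p_2 = 3*3 + 2 = 11, q_2 = 3*1 + 1 = 4.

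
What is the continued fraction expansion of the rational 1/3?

Run the Euclidean algorithm on 1 and 3; the successive quotients are the partial quotients a_0, a_1, ... (each step inverts the fractional part left over by the previous one):
  1 = 0*3 + 1, so a_0 = 0.
  3 = 3*1 + 0, so a_1 = 3.
The remainder reaches 0 after 2 divisions, so the expansion has 2 partial quotients, read off in order.

[0; 3]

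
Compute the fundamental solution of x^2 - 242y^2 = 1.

(x, y) = (19601, 1260)

First expand sqrt(242) as a continued fraction. With x_i = (sqrt(242) + m_i)/d_i and (m_0, d_0) = (0, 1): a_0 = floor(sqrt(242)) = 15, since 15^2 = 225 <= 242 < 256 = 16^2.
Iterate m_{i+1} = d_i*a_i - m_i, d_{i+1} = (242 - m_{i+1}^2)/d_i, a_{i+1} = floor((a_0 + m_{i+1})/d_{i+1}):
  m_1 = 1*15 - 0 = 15, d_1 = (242 - 15^2)/1 = 17/1 = 17, a_1 = floor((15 + 15)/17) = 1.
  m_2 = 17*1 - 15 = 2, d_2 = (242 - 2^2)/17 = 238/17 = 14, a_2 = floor((15 + 2)/14) = 1.
  m_3 = 14*1 - 2 = 12, d_3 = (242 - 12^2)/14 = 98/14 = 7, a_3 = floor((15 + 12)/7) = 3.
  m_4 = 7*3 - 12 = 9, d_4 = (242 - 9^2)/7 = 161/7 = 23, a_4 = floor((15 + 9)/23) = 1.
  m_5 = 23*1 - 9 = 14, d_5 = (242 - 14^2)/23 = 46/23 = 2, a_5 = floor((15 + 14)/2) = 14.
  m_6 = 2*14 - 14 = 14, d_6 = (242 - 14^2)/2 = 46/2 = 23, a_6 = floor((15 + 14)/23) = 1.
  m_7 = 23*1 - 14 = 9, d_7 = (242 - 9^2)/23 = 161/23 = 7, a_7 = floor((15 + 9)/7) = 3.
  m_8 = 7*3 - 9 = 12, d_8 = (242 - 12^2)/7 = 98/7 = 14, a_8 = floor((15 + 12)/14) = 1.
  m_9 = 14*1 - 12 = 2, d_9 = (242 - 2^2)/14 = 238/14 = 17, a_9 = floor((15 + 2)/17) = 1.
  m_10 = 17*1 - 2 = 15, d_10 = (242 - 15^2)/17 = 17/17 = 1, a_10 = floor((15 + 15)/1) = 30.
  m_11 = 1*30 - 15 = 15, d_11 = (242 - 15^2)/1 = 17/1 = 17: (m_11, d_11) = (m_1, d_1) = (15, 17), so from here the quotients repeat a_1, ..., a_10; the period length is 10.
So sqrt(242) = [15; (1, 1, 3, 1, 14, 1, 3, 1, 1, 30)] with period length k = 10.
k is even, so the fundamental solution of x^2 - 242y^2 = 1 is (p_{k-1}, q_{k-1}) = (p_9, q_9); compute convergents through index 9.
Convergents (p_i = a_i*p_{i-1} + p_{i-2}, q_i = a_i*q_{i-1} + q_{i-2} with p_{-2}=0, p_{-1}=1, q_{-2}=1, q_{-1}=0):
  i=0: a_0=15, p_0 = 15*1 + 0 = 15, q_0 = 15*0 + 1 = 1.
  i=1: a_1=1, p_1 = 1*15 + 1 = 16, q_1 = 1*1 + 0 = 1.
  i=2: a_2=1, p_2 = 1*16 + 15 = 31, q_2 = 1*1 + 1 = 2.
  i=3: a_3=3, p_3 = 3*31 + 16 = 109, q_3 = 3*2 + 1 = 7.
  i=4: a_4=1, p_4 = 1*109 + 31 = 140, q_4 = 1*7 + 2 = 9.
  i=5: a_5=14, p_5 = 14*140 + 109 = 2069, q_5 = 14*9 + 7 = 133.
  i=6: a_6=1, p_6 = 1*2069 + 140 = 2209, q_6 = 1*133 + 9 = 142.
  i=7: a_7=3, p_7 = 3*2209 + 2069 = 8696, q_7 = 3*142 + 133 = 559.
  i=8: a_8=1, p_8 = 1*8696 + 2209 = 10905, q_8 = 1*559 + 142 = 701.
  i=9: a_9=1, p_9 = 1*10905 + 8696 = 19601, q_9 = 1*701 + 559 = 1260.
Check: 19601^2 - 242*1260^2 = 384199201 - 384199200 = 1, so (x, y) = (19601, 1260) solves the equation, and by the theorem it is the least positive solution.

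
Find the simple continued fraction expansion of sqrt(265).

[16; (3, 1, 1, 2, 2, 1, 1, 3, 32)]

Write x_i = (sqrt(265) + m_i)/d_i with (m_0, d_0) = (0, 1). a_0 = floor(sqrt(265)) = 16, since 16^2 = 256 <= 265 < 289 = 17^2.
Iterate m_{i+1} = d_i*a_i - m_i, d_{i+1} = (265 - m_{i+1}^2)/d_i, a_{i+1} = floor((a_0 + m_{i+1})/d_{i+1}):
  m_1 = 1*16 - 0 = 16, d_1 = (265 - 16^2)/1 = 9/1 = 9, a_1 = floor((16 + 16)/9) = 3.
  m_2 = 9*3 - 16 = 11, d_2 = (265 - 11^2)/9 = 144/9 = 16, a_2 = floor((16 + 11)/16) = 1.
  m_3 = 16*1 - 11 = 5, d_3 = (265 - 5^2)/16 = 240/16 = 15, a_3 = floor((16 + 5)/15) = 1.
  m_4 = 15*1 - 5 = 10, d_4 = (265 - 10^2)/15 = 165/15 = 11, a_4 = floor((16 + 10)/11) = 2.
  m_5 = 11*2 - 10 = 12, d_5 = (265 - 12^2)/11 = 121/11 = 11, a_5 = floor((16 + 12)/11) = 2.
  m_6 = 11*2 - 12 = 10, d_6 = (265 - 10^2)/11 = 165/11 = 15, a_6 = floor((16 + 10)/15) = 1.
  m_7 = 15*1 - 10 = 5, d_7 = (265 - 5^2)/15 = 240/15 = 16, a_7 = floor((16 + 5)/16) = 1.
  m_8 = 16*1 - 5 = 11, d_8 = (265 - 11^2)/16 = 144/16 = 9, a_8 = floor((16 + 11)/9) = 3.
  m_9 = 9*3 - 11 = 16, d_9 = (265 - 16^2)/9 = 9/9 = 1, a_9 = floor((16 + 16)/1) = 32.
  m_10 = 1*32 - 16 = 16, d_10 = (265 - 16^2)/1 = 9/1 = 9: (m_10, d_10) = (m_1, d_1) = (16, 9), so from here the quotients repeat a_1, ..., a_9; the period length is 9.
Hence the expansion of sqrt(265) is a_0 = 16 followed by the repeating block 3, 1, 1, 2, 2, 1, 1, 3, 32 (period 9).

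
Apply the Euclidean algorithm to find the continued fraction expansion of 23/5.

Run the Euclidean algorithm on 23 and 5; the successive quotients are the partial quotients a_0, a_1, ... (each step inverts the fractional part left over by the previous one):
  23 = 4*5 + 3, so a_0 = 4.
  5 = 1*3 + 2, so a_1 = 1.
  3 = 1*2 + 1, so a_2 = 1.
  2 = 2*1 + 0, so a_3 = 2.
The remainder reaches 0 after 4 divisions, so the expansion has 4 partial quotients, read off in order.

[4; 1, 1, 2]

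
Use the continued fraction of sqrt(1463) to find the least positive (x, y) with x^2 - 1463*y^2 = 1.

First expand sqrt(1463) as a continued fraction. With x_i = (sqrt(1463) + m_i)/d_i and (m_0, d_0) = (0, 1): a_0 = floor(sqrt(1463)) = 38, since 38^2 = 1444 <= 1463 < 1521 = 39^2.
Iterate m_{i+1} = d_i*a_i - m_i, d_{i+1} = (1463 - m_{i+1}^2)/d_i, a_{i+1} = floor((a_0 + m_{i+1})/d_{i+1}):
  m_1 = 1*38 - 0 = 38, d_1 = (1463 - 38^2)/1 = 19/1 = 19, a_1 = floor((38 + 38)/19) = 4.
  m_2 = 19*4 - 38 = 38, d_2 = (1463 - 38^2)/19 = 19/19 = 1, a_2 = floor((38 + 38)/1) = 76.
  m_3 = 1*76 - 38 = 38, d_3 = (1463 - 38^2)/1 = 19/1 = 19: (m_3, d_3) = (m_1, d_1) = (38, 19), so from here the quotients repeat a_1, a_2; the period length is 2.
So sqrt(1463) = [38; (4, 76)] with period length k = 2.
k is even, so the fundamental solution of x^2 - 1463y^2 = 1 is (p_{k-1}, q_{k-1}) = (p_1, q_1); compute convergents through index 1.
Convergents (p_i = a_i*p_{i-1} + p_{i-2}, q_i = a_i*q_{i-1} + q_{i-2} with p_{-2}=0, p_{-1}=1, q_{-2}=1, q_{-1}=0):
  i=0: a_0=38, p_0 = 38*1 + 0 = 38, q_0 = 38*0 + 1 = 1.
  i=1: a_1=4, p_1 = 4*38 + 1 = 153, q_1 = 4*1 + 0 = 4.
Check: 153^2 - 1463*4^2 = 23409 - 23408 = 1, so (x, y) = (153, 4) solves the equation, and by the theorem it is the least positive solution.

(x, y) = (153, 4)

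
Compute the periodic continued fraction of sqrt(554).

Write x_i = (sqrt(554) + m_i)/d_i with (m_0, d_0) = (0, 1). a_0 = floor(sqrt(554)) = 23, since 23^2 = 529 <= 554 < 576 = 24^2.
Iterate m_{i+1} = d_i*a_i - m_i, d_{i+1} = (554 - m_{i+1}^2)/d_i, a_{i+1} = floor((a_0 + m_{i+1})/d_{i+1}):
  m_1 = 1*23 - 0 = 23, d_1 = (554 - 23^2)/1 = 25/1 = 25, a_1 = floor((23 + 23)/25) = 1.
  m_2 = 25*1 - 23 = 2, d_2 = (554 - 2^2)/25 = 550/25 = 22, a_2 = floor((23 + 2)/22) = 1.
  m_3 = 22*1 - 2 = 20, d_3 = (554 - 20^2)/22 = 154/22 = 7, a_3 = floor((23 + 20)/7) = 6.
  m_4 = 7*6 - 20 = 22, d_4 = (554 - 22^2)/7 = 70/7 = 10, a_4 = floor((23 + 22)/10) = 4.
  m_5 = 10*4 - 22 = 18, d_5 = (554 - 18^2)/10 = 230/10 = 23, a_5 = floor((23 + 18)/23) = 1.
  m_6 = 23*1 - 18 = 5, d_6 = (554 - 5^2)/23 = 529/23 = 23, a_6 = floor((23 + 5)/23) = 1.
  m_7 = 23*1 - 5 = 18, d_7 = (554 - 18^2)/23 = 230/23 = 10, a_7 = floor((23 + 18)/10) = 4.
  m_8 = 10*4 - 18 = 22, d_8 = (554 - 22^2)/10 = 70/10 = 7, a_8 = floor((23 + 22)/7) = 6.
  m_9 = 7*6 - 22 = 20, d_9 = (554 - 20^2)/7 = 154/7 = 22, a_9 = floor((23 + 20)/22) = 1.
  m_10 = 22*1 - 20 = 2, d_10 = (554 - 2^2)/22 = 550/22 = 25, a_10 = floor((23 + 2)/25) = 1.
  m_11 = 25*1 - 2 = 23, d_11 = (554 - 23^2)/25 = 25/25 = 1, a_11 = floor((23 + 23)/1) = 46.
  m_12 = 1*46 - 23 = 23, d_12 = (554 - 23^2)/1 = 25/1 = 25: (m_12, d_12) = (m_1, d_1) = (23, 25), so from here the quotients repeat a_1, ..., a_11; the period length is 11.
Hence the expansion of sqrt(554) is a_0 = 23 followed by the repeating block 1, 1, 6, 4, 1, 1, 4, 6, 1, 1, 46 (period 11).

[23; (1, 1, 6, 4, 1, 1, 4, 6, 1, 1, 46)]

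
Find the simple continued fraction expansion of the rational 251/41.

[6; 8, 5]

Run the Euclidean algorithm on 251 and 41; the successive quotients are the partial quotients a_0, a_1, ... (each step inverts the fractional part left over by the previous one):
  251 = 6*41 + 5, so a_0 = 6.
  41 = 8*5 + 1, so a_1 = 8.
  5 = 5*1 + 0, so a_2 = 5.
The remainder reaches 0 after 3 divisions, so the expansion has 3 partial quotients, read off in order.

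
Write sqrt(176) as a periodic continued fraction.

Write x_i = (sqrt(176) + m_i)/d_i with (m_0, d_0) = (0, 1). a_0 = floor(sqrt(176)) = 13, since 13^2 = 169 <= 176 < 196 = 14^2.
Iterate m_{i+1} = d_i*a_i - m_i, d_{i+1} = (176 - m_{i+1}^2)/d_i, a_{i+1} = floor((a_0 + m_{i+1})/d_{i+1}):
  m_1 = 1*13 - 0 = 13, d_1 = (176 - 13^2)/1 = 7/1 = 7, a_1 = floor((13 + 13)/7) = 3.
  m_2 = 7*3 - 13 = 8, d_2 = (176 - 8^2)/7 = 112/7 = 16, a_2 = floor((13 + 8)/16) = 1.
  m_3 = 16*1 - 8 = 8, d_3 = (176 - 8^2)/16 = 112/16 = 7, a_3 = floor((13 + 8)/7) = 3.
  m_4 = 7*3 - 8 = 13, d_4 = (176 - 13^2)/7 = 7/7 = 1, a_4 = floor((13 + 13)/1) = 26.
  m_5 = 1*26 - 13 = 13, d_5 = (176 - 13^2)/1 = 7/1 = 7: (m_5, d_5) = (m_1, d_1) = (13, 7), so from here the quotients repeat a_1, ..., a_4; the period length is 4.
Hence the expansion of sqrt(176) is a_0 = 13 followed by the repeating block 3, 1, 3, 26 (period 4).

[13; (3, 1, 3, 26)]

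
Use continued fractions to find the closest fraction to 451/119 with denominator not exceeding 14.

53/14

Expand x = 451/119 as a continued fraction with the Euclidean algorithm:
  451 = 3*119 + 94, so a_0 = 3.
  119 = 1*94 + 25, so a_1 = 1.
  94 = 3*25 + 19, so a_2 = 3.
  25 = 1*19 + 6, so a_3 = 1.
  19 = 3*6 + 1, so a_4 = 3.
  6 = 6*1 + 0, so a_5 = 6.
so x = [3; 1, 3, 1, 3, 6].
Convergents (p_i = a_i*p_{i-1} + p_{i-2}, q_i = a_i*q_{i-1} + q_{i-2} with p_{-2}=0, p_{-1}=1, q_{-2}=1, q_{-1}=0), until the denominator exceeds 14:
  i=0: a_0=3, p_0 = 3*1 + 0 = 3, q_0 = 3*0 + 1 = 1.
  i=1: a_1=1, p_1 = 1*3 + 1 = 4, q_1 = 1*1 + 0 = 1.
  i=2: a_2=3, p_2 = 3*4 + 3 = 15, q_2 = 3*1 + 1 = 4.
  i=3: a_3=1, p_3 = 1*15 + 4 = 19, q_3 = 1*4 + 1 = 5.
  i=4: a_4=3, p_4 = 3*19 + 15 = 72, q_4 = 3*5 + 4 = 19.
q_4 = 19 > 14, so the last convergent with denominator <= 14 is p_3/q_3 = 19/5.
The closest fraction with denominator <= 14 is either p_3/q_3 or the intermediate fraction (k*p_3 + p_2)/(k*q_3 + q_2) with the largest k >= 1 whose denominator stays <= 14; these approach x as k grows, and every other convergent or intermediate fraction in range is farther away.
Largest k: floor((14 - q_2)/q_3) = floor((14 - 4)/5) = 2.
That gives (2*19 + 15)/(2*5 + 4) = 53/14.
Compare the errors: |x - 19/5| = |451*5 - 19*119|/(119*5) = 6/595, and |x - 53/14| = |451*14 - 53*119|/(119*14) = 7/1666.
Cross-multiplying, 7*595 = 4165 < 9996 = 6*1666, so 7/1666 is smaller: the intermediate fraction 53/14 is closer to x than 19/5.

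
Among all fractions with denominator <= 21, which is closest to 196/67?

38/13

Expand x = 196/67 as a continued fraction with the Euclidean algorithm:
  196 = 2*67 + 62, so a_0 = 2.
  67 = 1*62 + 5, so a_1 = 1.
  62 = 12*5 + 2, so a_2 = 12.
  5 = 2*2 + 1, so a_3 = 2.
  2 = 2*1 + 0, so a_4 = 2.
so x = [2; 1, 12, 2, 2].
Convergents (p_i = a_i*p_{i-1} + p_{i-2}, q_i = a_i*q_{i-1} + q_{i-2} with p_{-2}=0, p_{-1}=1, q_{-2}=1, q_{-1}=0), until the denominator exceeds 21:
  i=0: a_0=2, p_0 = 2*1 + 0 = 2, q_0 = 2*0 + 1 = 1.
  i=1: a_1=1, p_1 = 1*2 + 1 = 3, q_1 = 1*1 + 0 = 1.
  i=2: a_2=12, p_2 = 12*3 + 2 = 38, q_2 = 12*1 + 1 = 13.
  i=3: a_3=2, p_3 = 2*38 + 3 = 79, q_3 = 2*13 + 1 = 27.
q_3 = 27 > 21, so the last convergent with denominator <= 21 is p_2/q_2 = 38/13.
The closest fraction with denominator <= 21 is either p_2/q_2 or the intermediate fraction (k*p_2 + p_1)/(k*q_2 + q_1) with the largest k >= 1 whose denominator stays <= 21; these approach x as k grows, and every other convergent or intermediate fraction in range is farther away.
Largest k: floor((21 - q_1)/q_2) = floor((21 - 1)/13) = 1.
That gives (1*38 + 3)/(1*13 + 1) = 41/14.
Compare the errors: |x - 38/13| = |196*13 - 38*67|/(67*13) = 2/871, and |x - 41/14| = |196*14 - 41*67|/(67*14) = 3/938.
Cross-multiplying, 2*938 = 1876 < 2613 = 3*871, so 2/871 is smaller: the convergent 38/13 is closer to x than 41/14.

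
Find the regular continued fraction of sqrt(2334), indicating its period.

Write x_i = (sqrt(2334) + m_i)/d_i with (m_0, d_0) = (0, 1). a_0 = floor(sqrt(2334)) = 48, since 48^2 = 2304 <= 2334 < 2401 = 49^2.
Iterate m_{i+1} = d_i*a_i - m_i, d_{i+1} = (2334 - m_{i+1}^2)/d_i, a_{i+1} = floor((a_0 + m_{i+1})/d_{i+1}):
  m_1 = 1*48 - 0 = 48, d_1 = (2334 - 48^2)/1 = 30/1 = 30, a_1 = floor((48 + 48)/30) = 3.
  m_2 = 30*3 - 48 = 42, d_2 = (2334 - 42^2)/30 = 570/30 = 19, a_2 = floor((48 + 42)/19) = 4.
  m_3 = 19*4 - 42 = 34, d_3 = (2334 - 34^2)/19 = 1178/19 = 62, a_3 = floor((48 + 34)/62) = 1.
  m_4 = 62*1 - 34 = 28, d_4 = (2334 - 28^2)/62 = 1550/62 = 25, a_4 = floor((48 + 28)/25) = 3.
  m_5 = 25*3 - 28 = 47, d_5 = (2334 - 47^2)/25 = 125/25 = 5, a_5 = floor((48 + 47)/5) = 19.
  m_6 = 5*19 - 47 = 48, d_6 = (2334 - 48^2)/5 = 30/5 = 6, a_6 = floor((48 + 48)/6) = 16.
  m_7 = 6*16 - 48 = 48, d_7 = (2334 - 48^2)/6 = 30/6 = 5, a_7 = floor((48 + 48)/5) = 19.
  m_8 = 5*19 - 48 = 47, d_8 = (2334 - 47^2)/5 = 125/5 = 25, a_8 = floor((48 + 47)/25) = 3.
  m_9 = 25*3 - 47 = 28, d_9 = (2334 - 28^2)/25 = 1550/25 = 62, a_9 = floor((48 + 28)/62) = 1.
  m_10 = 62*1 - 28 = 34, d_10 = (2334 - 34^2)/62 = 1178/62 = 19, a_10 = floor((48 + 34)/19) = 4.
  m_11 = 19*4 - 34 = 42, d_11 = (2334 - 42^2)/19 = 570/19 = 30, a_11 = floor((48 + 42)/30) = 3.
  m_12 = 30*3 - 42 = 48, d_12 = (2334 - 48^2)/30 = 30/30 = 1, a_12 = floor((48 + 48)/1) = 96.
  m_13 = 1*96 - 48 = 48, d_13 = (2334 - 48^2)/1 = 30/1 = 30: (m_13, d_13) = (m_1, d_1) = (48, 30), so from here the quotients repeat a_1, ..., a_12; the period length is 12.
Hence the expansion of sqrt(2334) is a_0 = 48 followed by the repeating block 3, 4, 1, 3, 19, 16, 19, 3, 1, 4, 3, 96 (period 12).

[48; (3, 4, 1, 3, 19, 16, 19, 3, 1, 4, 3, 96)]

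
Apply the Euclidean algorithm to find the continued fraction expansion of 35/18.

[1; 1, 17]

Run the Euclidean algorithm on 35 and 18; the successive quotients are the partial quotients a_0, a_1, ... (each step inverts the fractional part left over by the previous one):
  35 = 1*18 + 17, so a_0 = 1.
  18 = 1*17 + 1, so a_1 = 1.
  17 = 17*1 + 0, so a_2 = 17.
The remainder reaches 0 after 3 divisions, so the expansion has 3 partial quotients, read off in order.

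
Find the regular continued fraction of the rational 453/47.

[9; 1, 1, 1, 3, 4]

Run the Euclidean algorithm on 453 and 47; the successive quotients are the partial quotients a_0, a_1, ... (each step inverts the fractional part left over by the previous one):
  453 = 9*47 + 30, so a_0 = 9.
  47 = 1*30 + 17, so a_1 = 1.
  30 = 1*17 + 13, so a_2 = 1.
  17 = 1*13 + 4, so a_3 = 1.
  13 = 3*4 + 1, so a_4 = 3.
  4 = 4*1 + 0, so a_5 = 4.
The remainder reaches 0 after 6 divisions, so the expansion has 6 partial quotients, read off in order.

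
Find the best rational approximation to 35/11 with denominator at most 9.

19/6

Expand x = 35/11 as a continued fraction with the Euclidean algorithm:
  35 = 3*11 + 2, so a_0 = 3.
  11 = 5*2 + 1, so a_1 = 5.
  2 = 2*1 + 0, so a_2 = 2.
so x = [3; 5, 2].
Convergents (p_i = a_i*p_{i-1} + p_{i-2}, q_i = a_i*q_{i-1} + q_{i-2} with p_{-2}=0, p_{-1}=1, q_{-2}=1, q_{-1}=0), until the denominator exceeds 9:
  i=0: a_0=3, p_0 = 3*1 + 0 = 3, q_0 = 3*0 + 1 = 1.
  i=1: a_1=5, p_1 = 5*3 + 1 = 16, q_1 = 5*1 + 0 = 5.
  i=2: a_2=2, p_2 = 2*16 + 3 = 35, q_2 = 2*5 + 1 = 11.
q_2 = 11 > 9, so the last convergent with denominator <= 9 is p_1/q_1 = 16/5.
The closest fraction with denominator <= 9 is either p_1/q_1 or the intermediate fraction (k*p_1 + p_0)/(k*q_1 + q_0) with the largest k >= 1 whose denominator stays <= 9; these approach x as k grows, and every other convergent or intermediate fraction in range is farther away.
Largest k: floor((9 - q_0)/q_1) = floor((9 - 1)/5) = 1.
That gives (1*16 + 3)/(1*5 + 1) = 19/6.
Compare the errors: |x - 16/5| = |35*5 - 16*11|/(11*5) = 1/55, and |x - 19/6| = |35*6 - 19*11|/(11*6) = 1/66.
Cross-multiplying, 1*55 = 55 < 66 = 1*66, so 1/66 is smaller: the intermediate fraction 19/6 is closer to x than 16/5.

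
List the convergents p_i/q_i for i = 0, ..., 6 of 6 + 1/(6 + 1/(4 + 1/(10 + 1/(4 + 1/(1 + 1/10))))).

Using the convergent recurrence p_i = a_i*p_{i-1} + p_{i-2}, q_i = a_i*q_{i-1} + q_{i-2} with p_{-2}=0, p_{-1}=1, q_{-2}=1, q_{-1}=0:
  i=0: a_0=6, p_0 = 6*1 + 0 = 6, q_0 = 6*0 + 1 = 1.
  i=1: a_1=6, p_1 = 6*6 + 1 = 37, q_1 = 6*1 + 0 = 6.
  i=2: a_2=4, p_2 = 4*37 + 6 = 154, q_2 = 4*6 + 1 = 25.
  i=3: a_3=10, p_3 = 10*154 + 37 = 1577, q_3 = 10*25 + 6 = 256.
  i=4: a_4=4, p_4 = 4*1577 + 154 = 6462, q_4 = 4*256 + 25 = 1049.
  i=5: a_5=1, p_5 = 1*6462 + 1577 = 8039, q_5 = 1*1049 + 256 = 1305.
  i=6: a_6=10, p_6 = 10*8039 + 6462 = 86852, q_6 = 10*1305 + 1049 = 14099.

6/1, 37/6, 154/25, 1577/256, 6462/1049, 8039/1305, 86852/14099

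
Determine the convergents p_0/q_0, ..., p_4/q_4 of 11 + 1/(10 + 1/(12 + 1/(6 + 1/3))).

Using the convergent recurrence p_i = a_i*p_{i-1} + p_{i-2}, q_i = a_i*q_{i-1} + q_{i-2} with p_{-2}=0, p_{-1}=1, q_{-2}=1, q_{-1}=0:
  i=0: a_0=11, p_0 = 11*1 + 0 = 11, q_0 = 11*0 + 1 = 1.
  i=1: a_1=10, p_1 = 10*11 + 1 = 111, q_1 = 10*1 + 0 = 10.
  i=2: a_2=12, p_2 = 12*111 + 11 = 1343, q_2 = 12*10 + 1 = 121.
  i=3: a_3=6, p_3 = 6*1343 + 111 = 8169, q_3 = 6*121 + 10 = 736.
  i=4: a_4=3, p_4 = 3*8169 + 1343 = 25850, q_4 = 3*736 + 121 = 2329.

11/1, 111/10, 1343/121, 8169/736, 25850/2329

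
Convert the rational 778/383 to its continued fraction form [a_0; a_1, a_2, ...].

[2; 31, 1, 11]

Run the Euclidean algorithm on 778 and 383; the successive quotients are the partial quotients a_0, a_1, ... (each step inverts the fractional part left over by the previous one):
  778 = 2*383 + 12, so a_0 = 2.
  383 = 31*12 + 11, so a_1 = 31.
  12 = 1*11 + 1, so a_2 = 1.
  11 = 11*1 + 0, so a_3 = 11.
The remainder reaches 0 after 4 divisions, so the expansion has 4 partial quotients, read off in order.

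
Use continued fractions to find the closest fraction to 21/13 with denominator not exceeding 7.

Expand x = 21/13 as a continued fraction with the Euclidean algorithm:
  21 = 1*13 + 8, so a_0 = 1.
  13 = 1*8 + 5, so a_1 = 1.
  8 = 1*5 + 3, so a_2 = 1.
  5 = 1*3 + 2, so a_3 = 1.
  3 = 1*2 + 1, so a_4 = 1.
  2 = 2*1 + 0, so a_5 = 2.
so x = [1; 1, 1, 1, 1, 2].
Convergents (p_i = a_i*p_{i-1} + p_{i-2}, q_i = a_i*q_{i-1} + q_{i-2} with p_{-2}=0, p_{-1}=1, q_{-2}=1, q_{-1}=0), until the denominator exceeds 7:
  i=0: a_0=1, p_0 = 1*1 + 0 = 1, q_0 = 1*0 + 1 = 1.
  i=1: a_1=1, p_1 = 1*1 + 1 = 2, q_1 = 1*1 + 0 = 1.
  i=2: a_2=1, p_2 = 1*2 + 1 = 3, q_2 = 1*1 + 1 = 2.
  i=3: a_3=1, p_3 = 1*3 + 2 = 5, q_3 = 1*2 + 1 = 3.
  i=4: a_4=1, p_4 = 1*5 + 3 = 8, q_4 = 1*3 + 2 = 5.
  i=5: a_5=2, p_5 = 2*8 + 5 = 21, q_5 = 2*5 + 3 = 13.
q_5 = 13 > 7, so the last convergent with denominator <= 7 is p_4/q_4 = 8/5.
The closest fraction with denominator <= 7 is either p_4/q_4 or the intermediate fraction (k*p_4 + p_3)/(k*q_4 + q_3) with the largest k >= 1 whose denominator stays <= 7; these approach x as k grows, and every other convergent or intermediate fraction in range is farther away.
Largest k: floor((7 - q_3)/q_4) = floor((7 - 3)/5) = 0.
Since k = 0, no intermediate fraction beyond p_4/q_4 has denominator <= 7, so the convergent 8/5 is the closest (its error is |21*5 - 8*13|/(13*5) = 1/65).

8/5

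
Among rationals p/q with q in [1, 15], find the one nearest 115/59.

29/15

Expand x = 115/59 as a continued fraction with the Euclidean algorithm:
  115 = 1*59 + 56, so a_0 = 1.
  59 = 1*56 + 3, so a_1 = 1.
  56 = 18*3 + 2, so a_2 = 18.
  3 = 1*2 + 1, so a_3 = 1.
  2 = 2*1 + 0, so a_4 = 2.
so x = [1; 1, 18, 1, 2].
Convergents (p_i = a_i*p_{i-1} + p_{i-2}, q_i = a_i*q_{i-1} + q_{i-2} with p_{-2}=0, p_{-1}=1, q_{-2}=1, q_{-1}=0), until the denominator exceeds 15:
  i=0: a_0=1, p_0 = 1*1 + 0 = 1, q_0 = 1*0 + 1 = 1.
  i=1: a_1=1, p_1 = 1*1 + 1 = 2, q_1 = 1*1 + 0 = 1.
  i=2: a_2=18, p_2 = 18*2 + 1 = 37, q_2 = 18*1 + 1 = 19.
q_2 = 19 > 15, so the last convergent with denominator <= 15 is p_1/q_1 = 2/1.
The closest fraction with denominator <= 15 is either p_1/q_1 or the intermediate fraction (k*p_1 + p_0)/(k*q_1 + q_0) with the largest k >= 1 whose denominator stays <= 15; these approach x as k grows, and every other convergent or intermediate fraction in range is farther away.
Largest k: floor((15 - q_0)/q_1) = floor((15 - 1)/1) = 14.
That gives (14*2 + 1)/(14*1 + 1) = 29/15.
Compare the errors: |x - 2/1| = |115*1 - 2*59|/(59*1) = 3/59, and |x - 29/15| = |115*15 - 29*59|/(59*15) = 14/885.
Cross-multiplying, 14*59 = 826 < 2655 = 3*885, so 14/885 is smaller: the intermediate fraction 29/15 is closer to x than 2/1.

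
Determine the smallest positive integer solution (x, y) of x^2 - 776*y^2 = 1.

(x, y) = (195, 7)

First expand sqrt(776) as a continued fraction. With x_i = (sqrt(776) + m_i)/d_i and (m_0, d_0) = (0, 1): a_0 = floor(sqrt(776)) = 27, since 27^2 = 729 <= 776 < 784 = 28^2.
Iterate m_{i+1} = d_i*a_i - m_i, d_{i+1} = (776 - m_{i+1}^2)/d_i, a_{i+1} = floor((a_0 + m_{i+1})/d_{i+1}):
  m_1 = 1*27 - 0 = 27, d_1 = (776 - 27^2)/1 = 47/1 = 47, a_1 = floor((27 + 27)/47) = 1.
  m_2 = 47*1 - 27 = 20, d_2 = (776 - 20^2)/47 = 376/47 = 8, a_2 = floor((27 + 20)/8) = 5.
  m_3 = 8*5 - 20 = 20, d_3 = (776 - 20^2)/8 = 376/8 = 47, a_3 = floor((27 + 20)/47) = 1.
  m_4 = 47*1 - 20 = 27, d_4 = (776 - 27^2)/47 = 47/47 = 1, a_4 = floor((27 + 27)/1) = 54.
  m_5 = 1*54 - 27 = 27, d_5 = (776 - 27^2)/1 = 47/1 = 47: (m_5, d_5) = (m_1, d_1) = (27, 47), so from here the quotients repeat a_1, ..., a_4; the period length is 4.
So sqrt(776) = [27; (1, 5, 1, 54)] with period length k = 4.
k is even, so the fundamental solution of x^2 - 776y^2 = 1 is (p_{k-1}, q_{k-1}) = (p_3, q_3); compute convergents through index 3.
Convergents (p_i = a_i*p_{i-1} + p_{i-2}, q_i = a_i*q_{i-1} + q_{i-2} with p_{-2}=0, p_{-1}=1, q_{-2}=1, q_{-1}=0):
  i=0: a_0=27, p_0 = 27*1 + 0 = 27, q_0 = 27*0 + 1 = 1.
  i=1: a_1=1, p_1 = 1*27 + 1 = 28, q_1 = 1*1 + 0 = 1.
  i=2: a_2=5, p_2 = 5*28 + 27 = 167, q_2 = 5*1 + 1 = 6.
  i=3: a_3=1, p_3 = 1*167 + 28 = 195, q_3 = 1*6 + 1 = 7.
Check: 195^2 - 776*7^2 = 38025 - 38024 = 1, so (x, y) = (195, 7) solves the equation, and by the theorem it is the least positive solution.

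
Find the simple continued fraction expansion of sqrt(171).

[13; (13, 26)]

Write x_i = (sqrt(171) + m_i)/d_i with (m_0, d_0) = (0, 1). a_0 = floor(sqrt(171)) = 13, since 13^2 = 169 <= 171 < 196 = 14^2.
Iterate m_{i+1} = d_i*a_i - m_i, d_{i+1} = (171 - m_{i+1}^2)/d_i, a_{i+1} = floor((a_0 + m_{i+1})/d_{i+1}):
  m_1 = 1*13 - 0 = 13, d_1 = (171 - 13^2)/1 = 2/1 = 2, a_1 = floor((13 + 13)/2) = 13.
  m_2 = 2*13 - 13 = 13, d_2 = (171 - 13^2)/2 = 2/2 = 1, a_2 = floor((13 + 13)/1) = 26.
  m_3 = 1*26 - 13 = 13, d_3 = (171 - 13^2)/1 = 2/1 = 2: (m_3, d_3) = (m_1, d_1) = (13, 2), so from here the quotients repeat a_1, a_2; the period length is 2.
Hence the expansion of sqrt(171) is a_0 = 13 followed by the repeating block 13, 26 (period 2).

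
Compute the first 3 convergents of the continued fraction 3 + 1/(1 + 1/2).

3/1, 4/1, 11/3

Using the convergent recurrence p_i = a_i*p_{i-1} + p_{i-2}, q_i = a_i*q_{i-1} + q_{i-2} with p_{-2}=0, p_{-1}=1, q_{-2}=1, q_{-1}=0:
  i=0: a_0=3, p_0 = 3*1 + 0 = 3, q_0 = 3*0 + 1 = 1.
  i=1: a_1=1, p_1 = 1*3 + 1 = 4, q_1 = 1*1 + 0 = 1.
  i=2: a_2=2, p_2 = 2*4 + 3 = 11, q_2 = 2*1 + 1 = 3.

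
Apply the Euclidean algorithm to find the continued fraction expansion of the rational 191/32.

[5; 1, 31]

Run the Euclidean algorithm on 191 and 32; the successive quotients are the partial quotients a_0, a_1, ... (each step inverts the fractional part left over by the previous one):
  191 = 5*32 + 31, so a_0 = 5.
  32 = 1*31 + 1, so a_1 = 1.
  31 = 31*1 + 0, so a_2 = 31.
The remainder reaches 0 after 3 divisions, so the expansion has 3 partial quotients, read off in order.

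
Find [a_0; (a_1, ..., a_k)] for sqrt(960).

[30; (1, 60)]

Write x_i = (sqrt(960) + m_i)/d_i with (m_0, d_0) = (0, 1). a_0 = floor(sqrt(960)) = 30, since 30^2 = 900 <= 960 < 961 = 31^2.
Iterate m_{i+1} = d_i*a_i - m_i, d_{i+1} = (960 - m_{i+1}^2)/d_i, a_{i+1} = floor((a_0 + m_{i+1})/d_{i+1}):
  m_1 = 1*30 - 0 = 30, d_1 = (960 - 30^2)/1 = 60/1 = 60, a_1 = floor((30 + 30)/60) = 1.
  m_2 = 60*1 - 30 = 30, d_2 = (960 - 30^2)/60 = 60/60 = 1, a_2 = floor((30 + 30)/1) = 60.
  m_3 = 1*60 - 30 = 30, d_3 = (960 - 30^2)/1 = 60/1 = 60: (m_3, d_3) = (m_1, d_1) = (30, 60), so from here the quotients repeat a_1, a_2; the period length is 2.
Hence the expansion of sqrt(960) is a_0 = 30 followed by the repeating block 1, 60 (period 2).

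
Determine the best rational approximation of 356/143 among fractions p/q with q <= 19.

5/2

Expand x = 356/143 as a continued fraction with the Euclidean algorithm:
  356 = 2*143 + 70, so a_0 = 2.
  143 = 2*70 + 3, so a_1 = 2.
  70 = 23*3 + 1, so a_2 = 23.
  3 = 3*1 + 0, so a_3 = 3.
so x = [2; 2, 23, 3].
Convergents (p_i = a_i*p_{i-1} + p_{i-2}, q_i = a_i*q_{i-1} + q_{i-2} with p_{-2}=0, p_{-1}=1, q_{-2}=1, q_{-1}=0), until the denominator exceeds 19:
  i=0: a_0=2, p_0 = 2*1 + 0 = 2, q_0 = 2*0 + 1 = 1.
  i=1: a_1=2, p_1 = 2*2 + 1 = 5, q_1 = 2*1 + 0 = 2.
  i=2: a_2=23, p_2 = 23*5 + 2 = 117, q_2 = 23*2 + 1 = 47.
q_2 = 47 > 19, so the last convergent with denominator <= 19 is p_1/q_1 = 5/2.
The closest fraction with denominator <= 19 is either p_1/q_1 or the intermediate fraction (k*p_1 + p_0)/(k*q_1 + q_0) with the largest k >= 1 whose denominator stays <= 19; these approach x as k grows, and every other convergent or intermediate fraction in range is farther away.
Largest k: floor((19 - q_0)/q_1) = floor((19 - 1)/2) = 9.
That gives (9*5 + 2)/(9*2 + 1) = 47/19.
Compare the errors: |x - 5/2| = |356*2 - 5*143|/(143*2) = 3/286, and |x - 47/19| = |356*19 - 47*143|/(143*19) = 43/2717.
Cross-multiplying, 3*2717 = 8151 < 12298 = 43*286, so 3/286 is smaller: the convergent 5/2 is closer to x than 47/19.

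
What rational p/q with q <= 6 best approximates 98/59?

Expand x = 98/59 as a continued fraction with the Euclidean algorithm:
  98 = 1*59 + 39, so a_0 = 1.
  59 = 1*39 + 20, so a_1 = 1.
  39 = 1*20 + 19, so a_2 = 1.
  20 = 1*19 + 1, so a_3 = 1.
  19 = 19*1 + 0, so a_4 = 19.
so x = [1; 1, 1, 1, 19].
Convergents (p_i = a_i*p_{i-1} + p_{i-2}, q_i = a_i*q_{i-1} + q_{i-2} with p_{-2}=0, p_{-1}=1, q_{-2}=1, q_{-1}=0), until the denominator exceeds 6:
  i=0: a_0=1, p_0 = 1*1 + 0 = 1, q_0 = 1*0 + 1 = 1.
  i=1: a_1=1, p_1 = 1*1 + 1 = 2, q_1 = 1*1 + 0 = 1.
  i=2: a_2=1, p_2 = 1*2 + 1 = 3, q_2 = 1*1 + 1 = 2.
  i=3: a_3=1, p_3 = 1*3 + 2 = 5, q_3 = 1*2 + 1 = 3.
  i=4: a_4=19, p_4 = 19*5 + 3 = 98, q_4 = 19*3 + 2 = 59.
q_4 = 59 > 6, so the last convergent with denominator <= 6 is p_3/q_3 = 5/3.
The closest fraction with denominator <= 6 is either p_3/q_3 or the intermediate fraction (k*p_3 + p_2)/(k*q_3 + q_2) with the largest k >= 1 whose denominator stays <= 6; these approach x as k grows, and every other convergent or intermediate fraction in range is farther away.
Largest k: floor((6 - q_2)/q_3) = floor((6 - 2)/3) = 1.
That gives (1*5 + 3)/(1*3 + 2) = 8/5.
Compare the errors: |x - 5/3| = |98*3 - 5*59|/(59*3) = 1/177, and |x - 8/5| = |98*5 - 8*59|/(59*5) = 18/295.
Cross-multiplying, 1*295 = 295 < 3186 = 18*177, so 1/177 is smaller: the convergent 5/3 is closer to x than 8/5.

5/3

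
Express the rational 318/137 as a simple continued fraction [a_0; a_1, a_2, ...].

Run the Euclidean algorithm on 318 and 137; the successive quotients are the partial quotients a_0, a_1, ... (each step inverts the fractional part left over by the previous one):
  318 = 2*137 + 44, so a_0 = 2.
  137 = 3*44 + 5, so a_1 = 3.
  44 = 8*5 + 4, so a_2 = 8.
  5 = 1*4 + 1, so a_3 = 1.
  4 = 4*1 + 0, so a_4 = 4.
The remainder reaches 0 after 5 divisions, so the expansion has 5 partial quotients, read off in order.

[2; 3, 8, 1, 4]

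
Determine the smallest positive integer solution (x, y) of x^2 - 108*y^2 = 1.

(x, y) = (1351, 130)

First expand sqrt(108) as a continued fraction. With x_i = (sqrt(108) + m_i)/d_i and (m_0, d_0) = (0, 1): a_0 = floor(sqrt(108)) = 10, since 10^2 = 100 <= 108 < 121 = 11^2.
Iterate m_{i+1} = d_i*a_i - m_i, d_{i+1} = (108 - m_{i+1}^2)/d_i, a_{i+1} = floor((a_0 + m_{i+1})/d_{i+1}):
  m_1 = 1*10 - 0 = 10, d_1 = (108 - 10^2)/1 = 8/1 = 8, a_1 = floor((10 + 10)/8) = 2.
  m_2 = 8*2 - 10 = 6, d_2 = (108 - 6^2)/8 = 72/8 = 9, a_2 = floor((10 + 6)/9) = 1.
  m_3 = 9*1 - 6 = 3, d_3 = (108 - 3^2)/9 = 99/9 = 11, a_3 = floor((10 + 3)/11) = 1.
  m_4 = 11*1 - 3 = 8, d_4 = (108 - 8^2)/11 = 44/11 = 4, a_4 = floor((10 + 8)/4) = 4.
  m_5 = 4*4 - 8 = 8, d_5 = (108 - 8^2)/4 = 44/4 = 11, a_5 = floor((10 + 8)/11) = 1.
  m_6 = 11*1 - 8 = 3, d_6 = (108 - 3^2)/11 = 99/11 = 9, a_6 = floor((10 + 3)/9) = 1.
  m_7 = 9*1 - 3 = 6, d_7 = (108 - 6^2)/9 = 72/9 = 8, a_7 = floor((10 + 6)/8) = 2.
  m_8 = 8*2 - 6 = 10, d_8 = (108 - 10^2)/8 = 8/8 = 1, a_8 = floor((10 + 10)/1) = 20.
  m_9 = 1*20 - 10 = 10, d_9 = (108 - 10^2)/1 = 8/1 = 8: (m_9, d_9) = (m_1, d_1) = (10, 8), so from here the quotients repeat a_1, ..., a_8; the period length is 8.
So sqrt(108) = [10; (2, 1, 1, 4, 1, 1, 2, 20)] with period length k = 8.
k is even, so the fundamental solution of x^2 - 108y^2 = 1 is (p_{k-1}, q_{k-1}) = (p_7, q_7); compute convergents through index 7.
Convergents (p_i = a_i*p_{i-1} + p_{i-2}, q_i = a_i*q_{i-1} + q_{i-2} with p_{-2}=0, p_{-1}=1, q_{-2}=1, q_{-1}=0):
  i=0: a_0=10, p_0 = 10*1 + 0 = 10, q_0 = 10*0 + 1 = 1.
  i=1: a_1=2, p_1 = 2*10 + 1 = 21, q_1 = 2*1 + 0 = 2.
  i=2: a_2=1, p_2 = 1*21 + 10 = 31, q_2 = 1*2 + 1 = 3.
  i=3: a_3=1, p_3 = 1*31 + 21 = 52, q_3 = 1*3 + 2 = 5.
  i=4: a_4=4, p_4 = 4*52 + 31 = 239, q_4 = 4*5 + 3 = 23.
  i=5: a_5=1, p_5 = 1*239 + 52 = 291, q_5 = 1*23 + 5 = 28.
  i=6: a_6=1, p_6 = 1*291 + 239 = 530, q_6 = 1*28 + 23 = 51.
  i=7: a_7=2, p_7 = 2*530 + 291 = 1351, q_7 = 2*51 + 28 = 130.
Check: 1351^2 - 108*130^2 = 1825201 - 1825200 = 1, so (x, y) = (1351, 130) solves the equation, and by the theorem it is the least positive solution.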